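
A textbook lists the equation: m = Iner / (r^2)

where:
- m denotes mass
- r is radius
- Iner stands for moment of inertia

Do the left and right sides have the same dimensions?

Yes

m (mass) has dimensions [M].
r (radius) has dimensions [L].
Iner (moment of inertia) has dimensions [L^2 M].

Left side: [M]
Right side: [M]

Both sides have the same dimensions, so the equation is dimensionally consistent.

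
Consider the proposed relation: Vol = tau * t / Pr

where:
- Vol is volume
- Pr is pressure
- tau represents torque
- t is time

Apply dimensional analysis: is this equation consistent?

No

Vol (volume) has dimensions [L^3].
Pr (pressure) has dimensions [L^-1 M T^-2].
tau (torque) has dimensions [L^2 M T^-2].
t (time) has dimensions [T].

Left side: [L^3]
Right side: [L^3 T]

The two sides have different dimensions, so the equation is NOT dimensionally consistent.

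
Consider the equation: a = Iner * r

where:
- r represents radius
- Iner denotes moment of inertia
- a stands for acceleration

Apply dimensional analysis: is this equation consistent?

No

r (radius) has dimensions [L].
Iner (moment of inertia) has dimensions [L^2 M].
a (acceleration) has dimensions [L T^-2].

Left side: [L T^-2]
Right side: [L^3 M]

The two sides have different dimensions, so the equation is NOT dimensionally consistent.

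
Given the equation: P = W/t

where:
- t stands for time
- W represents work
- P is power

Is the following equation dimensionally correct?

Yes

t (time) has dimensions [T].
W (work) has dimensions [L^2 M T^-2].
P (power) has dimensions [L^2 M T^-3].

Left side: [L^2 M T^-3]
Right side: [L^2 M T^-3]

Both sides have the same dimensions, so the equation is dimensionally consistent.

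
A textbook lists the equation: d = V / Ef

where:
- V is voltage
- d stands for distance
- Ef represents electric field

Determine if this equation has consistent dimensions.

Yes

V (voltage) has dimensions [I^-1 L^2 M T^-3].
d (distance) has dimensions [L].
Ef (electric field) has dimensions [I^-1 L M T^-3].

Left side: [L]
Right side: [L]

Both sides have the same dimensions, so the equation is dimensionally consistent.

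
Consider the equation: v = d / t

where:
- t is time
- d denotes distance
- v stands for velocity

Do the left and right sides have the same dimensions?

Yes

t (time) has dimensions [T].
d (distance) has dimensions [L].
v (velocity) has dimensions [L T^-1].

Left side: [L T^-1]
Right side: [L T^-1]

Both sides have the same dimensions, so the equation is dimensionally consistent.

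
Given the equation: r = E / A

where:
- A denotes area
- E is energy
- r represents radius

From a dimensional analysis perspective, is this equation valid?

No

A (area) has dimensions [L^2].
E (energy) has dimensions [L^2 M T^-2].
r (radius) has dimensions [L].

Left side: [L]
Right side: [M T^-2]

The two sides have different dimensions, so the equation is NOT dimensionally consistent.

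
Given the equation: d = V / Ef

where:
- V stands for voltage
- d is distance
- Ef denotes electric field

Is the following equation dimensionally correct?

Yes

V (voltage) has dimensions [I^-1 L^2 M T^-3].
d (distance) has dimensions [L].
Ef (electric field) has dimensions [I^-1 L M T^-3].

Left side: [L]
Right side: [L]

Both sides have the same dimensions, so the equation is dimensionally consistent.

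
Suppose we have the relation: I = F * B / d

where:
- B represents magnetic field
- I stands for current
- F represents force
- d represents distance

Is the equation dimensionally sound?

No

B (magnetic field) has dimensions [I^-1 M T^-2].
I (current) has dimensions [I].
F (force) has dimensions [L M T^-2].
d (distance) has dimensions [L].

Left side: [I]
Right side: [I^-1 M^2 T^-4]

The two sides have different dimensions, so the equation is NOT dimensionally consistent.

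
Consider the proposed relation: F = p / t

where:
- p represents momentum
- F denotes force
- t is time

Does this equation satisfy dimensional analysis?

Yes

p (momentum) has dimensions [L M T^-1].
F (force) has dimensions [L M T^-2].
t (time) has dimensions [T].

Left side: [L M T^-2]
Right side: [L M T^-2]

Both sides have the same dimensions, so the equation is dimensionally consistent.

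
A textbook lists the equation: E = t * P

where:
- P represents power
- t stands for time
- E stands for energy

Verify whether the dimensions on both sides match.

Yes

P (power) has dimensions [L^2 M T^-3].
t (time) has dimensions [T].
E (energy) has dimensions [L^2 M T^-2].

Left side: [L^2 M T^-2]
Right side: [L^2 M T^-2]

Both sides have the same dimensions, so the equation is dimensionally consistent.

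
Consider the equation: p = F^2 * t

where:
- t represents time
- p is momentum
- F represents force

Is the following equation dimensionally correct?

No

t (time) has dimensions [T].
p (momentum) has dimensions [L M T^-1].
F (force) has dimensions [L M T^-2].

Left side: [L M T^-1]
Right side: [L^2 M^2 T^-3]

The two sides have different dimensions, so the equation is NOT dimensionally consistent.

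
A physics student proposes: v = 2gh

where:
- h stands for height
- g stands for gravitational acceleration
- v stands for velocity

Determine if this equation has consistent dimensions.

No

h (height) has dimensions [L].
g (gravitational acceleration) has dimensions [L T^-2].
v (velocity) has dimensions [L T^-1].

Left side: [L T^-1]
Right side: [L^2 T^-2]

The two sides have different dimensions, so the equation is NOT dimensionally consistent.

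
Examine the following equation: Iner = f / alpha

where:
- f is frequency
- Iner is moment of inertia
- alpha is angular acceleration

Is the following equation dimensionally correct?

No

f (frequency) has dimensions [T^-1].
Iner (moment of inertia) has dimensions [L^2 M].
alpha (angular acceleration) has dimensions [T^-2].

Left side: [L^2 M]
Right side: [T]

The two sides have different dimensions, so the equation is NOT dimensionally consistent.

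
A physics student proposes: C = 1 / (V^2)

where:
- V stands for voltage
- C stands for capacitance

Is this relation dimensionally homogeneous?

No

V (voltage) has dimensions [I^-1 L^2 M T^-3].
C (capacitance) has dimensions [I^2 L^-2 M^-1 T^4].

Left side: [I^2 L^-2 M^-1 T^4]
Right side: [I^2 L^-4 M^-2 T^6]

The two sides have different dimensions, so the equation is NOT dimensionally consistent.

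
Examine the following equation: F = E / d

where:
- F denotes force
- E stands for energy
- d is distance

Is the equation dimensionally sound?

Yes

F (force) has dimensions [L M T^-2].
E (energy) has dimensions [L^2 M T^-2].
d (distance) has dimensions [L].

Left side: [L M T^-2]
Right side: [L M T^-2]

Both sides have the same dimensions, so the equation is dimensionally consistent.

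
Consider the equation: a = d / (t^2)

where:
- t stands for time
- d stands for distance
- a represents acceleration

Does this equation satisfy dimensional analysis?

Yes

t (time) has dimensions [T].
d (distance) has dimensions [L].
a (acceleration) has dimensions [L T^-2].

Left side: [L T^-2]
Right side: [L T^-2]

Both sides have the same dimensions, so the equation is dimensionally consistent.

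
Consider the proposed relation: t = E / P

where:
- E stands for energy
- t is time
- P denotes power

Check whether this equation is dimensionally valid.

Yes

E (energy) has dimensions [L^2 M T^-2].
t (time) has dimensions [T].
P (power) has dimensions [L^2 M T^-3].

Left side: [T]
Right side: [T]

Both sides have the same dimensions, so the equation is dimensionally consistent.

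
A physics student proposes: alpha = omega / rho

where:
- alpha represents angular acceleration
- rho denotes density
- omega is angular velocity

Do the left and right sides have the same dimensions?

No

alpha (angular acceleration) has dimensions [T^-2].
rho (density) has dimensions [L^-3 M].
omega (angular velocity) has dimensions [T^-1].

Left side: [T^-2]
Right side: [L^3 M^-1 T^-1]

The two sides have different dimensions, so the equation is NOT dimensionally consistent.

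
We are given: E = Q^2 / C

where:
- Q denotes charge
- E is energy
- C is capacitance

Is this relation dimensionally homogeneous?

Yes

Q (charge) has dimensions [I T].
E (energy) has dimensions [L^2 M T^-2].
C (capacitance) has dimensions [I^2 L^-2 M^-1 T^4].

Left side: [L^2 M T^-2]
Right side: [L^2 M T^-2]

Both sides have the same dimensions, so the equation is dimensionally consistent.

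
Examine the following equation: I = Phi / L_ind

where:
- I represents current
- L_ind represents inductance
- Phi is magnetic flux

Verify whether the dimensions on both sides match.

Yes

I (current) has dimensions [I].
L_ind (inductance) has dimensions [I^-2 L^2 M T^-2].
Phi (magnetic flux) has dimensions [I^-1 L^2 M T^-2].

Left side: [I]
Right side: [I]

Both sides have the same dimensions, so the equation is dimensionally consistent.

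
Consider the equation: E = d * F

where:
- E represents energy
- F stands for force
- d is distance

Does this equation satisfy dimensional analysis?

Yes

E (energy) has dimensions [L^2 M T^-2].
F (force) has dimensions [L M T^-2].
d (distance) has dimensions [L].

Left side: [L^2 M T^-2]
Right side: [L^2 M T^-2]

Both sides have the same dimensions, so the equation is dimensionally consistent.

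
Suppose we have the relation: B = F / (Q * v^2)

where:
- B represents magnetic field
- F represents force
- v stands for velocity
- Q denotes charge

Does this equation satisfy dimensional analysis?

No

B (magnetic field) has dimensions [I^-1 M T^-2].
F (force) has dimensions [L M T^-2].
v (velocity) has dimensions [L T^-1].
Q (charge) has dimensions [I T].

Left side: [I^-1 M T^-2]
Right side: [I^-1 L^-1 M T^-1]

The two sides have different dimensions, so the equation is NOT dimensionally consistent.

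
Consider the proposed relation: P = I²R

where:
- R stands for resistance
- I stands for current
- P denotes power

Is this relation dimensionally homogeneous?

Yes

R (resistance) has dimensions [I^-2 L^2 M T^-3].
I (current) has dimensions [I].
P (power) has dimensions [L^2 M T^-3].

Left side: [L^2 M T^-3]
Right side: [L^2 M T^-3]

Both sides have the same dimensions, so the equation is dimensionally consistent.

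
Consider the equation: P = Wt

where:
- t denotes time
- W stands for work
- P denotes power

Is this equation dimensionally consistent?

No

t (time) has dimensions [T].
W (work) has dimensions [L^2 M T^-2].
P (power) has dimensions [L^2 M T^-3].

Left side: [L^2 M T^-3]
Right side: [L^2 M T^-1]

The two sides have different dimensions, so the equation is NOT dimensionally consistent.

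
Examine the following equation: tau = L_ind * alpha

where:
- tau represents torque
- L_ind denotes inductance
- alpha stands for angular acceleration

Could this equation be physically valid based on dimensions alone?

No

tau (torque) has dimensions [L^2 M T^-2].
L_ind (inductance) has dimensions [I^-2 L^2 M T^-2].
alpha (angular acceleration) has dimensions [T^-2].

Left side: [L^2 M T^-2]
Right side: [I^-2 L^2 M T^-4]

The two sides have different dimensions, so the equation is NOT dimensionally consistent.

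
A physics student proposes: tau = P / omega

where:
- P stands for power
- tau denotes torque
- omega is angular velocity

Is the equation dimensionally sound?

Yes

P (power) has dimensions [L^2 M T^-3].
tau (torque) has dimensions [L^2 M T^-2].
omega (angular velocity) has dimensions [T^-1].

Left side: [L^2 M T^-2]
Right side: [L^2 M T^-2]

Both sides have the same dimensions, so the equation is dimensionally consistent.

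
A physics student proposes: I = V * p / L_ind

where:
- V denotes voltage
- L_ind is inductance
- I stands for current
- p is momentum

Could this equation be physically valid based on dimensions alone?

No

V (voltage) has dimensions [I^-1 L^2 M T^-3].
L_ind (inductance) has dimensions [I^-2 L^2 M T^-2].
I (current) has dimensions [I].
p (momentum) has dimensions [L M T^-1].

Left side: [I]
Right side: [I L M T^-2]

The two sides have different dimensions, so the equation is NOT dimensionally consistent.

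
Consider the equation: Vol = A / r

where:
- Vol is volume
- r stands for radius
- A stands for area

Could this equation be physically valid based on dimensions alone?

No

Vol (volume) has dimensions [L^3].
r (radius) has dimensions [L].
A (area) has dimensions [L^2].

Left side: [L^3]
Right side: [L]

The two sides have different dimensions, so the equation is NOT dimensionally consistent.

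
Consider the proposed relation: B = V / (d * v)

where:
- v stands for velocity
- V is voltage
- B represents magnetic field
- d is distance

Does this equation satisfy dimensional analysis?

Yes

v (velocity) has dimensions [L T^-1].
V (voltage) has dimensions [I^-1 L^2 M T^-3].
B (magnetic field) has dimensions [I^-1 M T^-2].
d (distance) has dimensions [L].

Left side: [I^-1 M T^-2]
Right side: [I^-1 M T^-2]

Both sides have the same dimensions, so the equation is dimensionally consistent.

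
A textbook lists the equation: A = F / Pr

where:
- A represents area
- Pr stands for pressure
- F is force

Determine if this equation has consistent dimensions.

Yes

A (area) has dimensions [L^2].
Pr (pressure) has dimensions [L^-1 M T^-2].
F (force) has dimensions [L M T^-2].

Left side: [L^2]
Right side: [L^2]

Both sides have the same dimensions, so the equation is dimensionally consistent.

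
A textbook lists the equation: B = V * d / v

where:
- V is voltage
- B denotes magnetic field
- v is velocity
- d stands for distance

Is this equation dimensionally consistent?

No

V (voltage) has dimensions [I^-1 L^2 M T^-3].
B (magnetic field) has dimensions [I^-1 M T^-2].
v (velocity) has dimensions [L T^-1].
d (distance) has dimensions [L].

Left side: [I^-1 M T^-2]
Right side: [I^-1 L^2 M T^-2]

The two sides have different dimensions, so the equation is NOT dimensionally consistent.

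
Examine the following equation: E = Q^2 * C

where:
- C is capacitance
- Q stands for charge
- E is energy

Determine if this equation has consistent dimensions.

No

C (capacitance) has dimensions [I^2 L^-2 M^-1 T^4].
Q (charge) has dimensions [I T].
E (energy) has dimensions [L^2 M T^-2].

Left side: [L^2 M T^-2]
Right side: [I^4 L^-2 M^-1 T^6]

The two sides have different dimensions, so the equation is NOT dimensionally consistent.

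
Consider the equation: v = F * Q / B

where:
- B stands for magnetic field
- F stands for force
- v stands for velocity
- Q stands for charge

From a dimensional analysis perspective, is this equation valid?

No

B (magnetic field) has dimensions [I^-1 M T^-2].
F (force) has dimensions [L M T^-2].
v (velocity) has dimensions [L T^-1].
Q (charge) has dimensions [I T].

Left side: [L T^-1]
Right side: [I^2 L T]

The two sides have different dimensions, so the equation is NOT dimensionally consistent.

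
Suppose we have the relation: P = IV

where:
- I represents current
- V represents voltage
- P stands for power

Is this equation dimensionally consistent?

Yes

I (current) has dimensions [I].
V (voltage) has dimensions [I^-1 L^2 M T^-3].
P (power) has dimensions [L^2 M T^-3].

Left side: [L^2 M T^-3]
Right side: [L^2 M T^-3]

Both sides have the same dimensions, so the equation is dimensionally consistent.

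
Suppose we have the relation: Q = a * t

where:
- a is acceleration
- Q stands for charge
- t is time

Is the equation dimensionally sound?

No

a (acceleration) has dimensions [L T^-2].
Q (charge) has dimensions [I T].
t (time) has dimensions [T].

Left side: [I T]
Right side: [L T^-1]

The two sides have different dimensions, so the equation is NOT dimensionally consistent.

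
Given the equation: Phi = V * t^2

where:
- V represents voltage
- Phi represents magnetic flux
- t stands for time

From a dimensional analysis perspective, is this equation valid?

No

V (voltage) has dimensions [I^-1 L^2 M T^-3].
Phi (magnetic flux) has dimensions [I^-1 L^2 M T^-2].
t (time) has dimensions [T].

Left side: [I^-1 L^2 M T^-2]
Right side: [I^-1 L^2 M T^-1]

The two sides have different dimensions, so the equation is NOT dimensionally consistent.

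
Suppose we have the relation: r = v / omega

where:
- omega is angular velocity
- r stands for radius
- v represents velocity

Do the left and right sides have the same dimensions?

Yes

omega (angular velocity) has dimensions [T^-1].
r (radius) has dimensions [L].
v (velocity) has dimensions [L T^-1].

Left side: [L]
Right side: [L]

Both sides have the same dimensions, so the equation is dimensionally consistent.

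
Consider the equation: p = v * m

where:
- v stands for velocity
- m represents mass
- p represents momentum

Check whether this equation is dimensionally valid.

Yes

v (velocity) has dimensions [L T^-1].
m (mass) has dimensions [M].
p (momentum) has dimensions [L M T^-1].

Left side: [L M T^-1]
Right side: [L M T^-1]

Both sides have the same dimensions, so the equation is dimensionally consistent.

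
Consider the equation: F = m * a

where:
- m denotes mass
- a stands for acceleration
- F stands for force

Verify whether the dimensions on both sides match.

Yes

m (mass) has dimensions [M].
a (acceleration) has dimensions [L T^-2].
F (force) has dimensions [L M T^-2].

Left side: [L M T^-2]
Right side: [L M T^-2]

Both sides have the same dimensions, so the equation is dimensionally consistent.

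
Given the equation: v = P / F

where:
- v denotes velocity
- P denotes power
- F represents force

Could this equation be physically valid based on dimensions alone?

Yes

v (velocity) has dimensions [L T^-1].
P (power) has dimensions [L^2 M T^-3].
F (force) has dimensions [L M T^-2].

Left side: [L T^-1]
Right side: [L T^-1]

Both sides have the same dimensions, so the equation is dimensionally consistent.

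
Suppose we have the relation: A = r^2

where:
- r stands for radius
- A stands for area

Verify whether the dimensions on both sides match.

Yes

r (radius) has dimensions [L].
A (area) has dimensions [L^2].

Left side: [L^2]
Right side: [L^2]

Both sides have the same dimensions, so the equation is dimensionally consistent.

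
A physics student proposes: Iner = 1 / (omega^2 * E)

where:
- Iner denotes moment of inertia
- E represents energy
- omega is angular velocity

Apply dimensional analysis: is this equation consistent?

No

Iner (moment of inertia) has dimensions [L^2 M].
E (energy) has dimensions [L^2 M T^-2].
omega (angular velocity) has dimensions [T^-1].

Left side: [L^2 M]
Right side: [L^-2 M^-1 T^4]

The two sides have different dimensions, so the equation is NOT dimensionally consistent.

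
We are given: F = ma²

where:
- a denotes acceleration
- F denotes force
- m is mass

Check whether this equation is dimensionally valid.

No

a (acceleration) has dimensions [L T^-2].
F (force) has dimensions [L M T^-2].
m (mass) has dimensions [M].

Left side: [L M T^-2]
Right side: [L^2 M T^-4]

The two sides have different dimensions, so the equation is NOT dimensionally consistent.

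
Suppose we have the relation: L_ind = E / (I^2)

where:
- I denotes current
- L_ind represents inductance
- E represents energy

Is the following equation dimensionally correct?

Yes

I (current) has dimensions [I].
L_ind (inductance) has dimensions [I^-2 L^2 M T^-2].
E (energy) has dimensions [L^2 M T^-2].

Left side: [I^-2 L^2 M T^-2]
Right side: [I^-2 L^2 M T^-2]

Both sides have the same dimensions, so the equation is dimensionally consistent.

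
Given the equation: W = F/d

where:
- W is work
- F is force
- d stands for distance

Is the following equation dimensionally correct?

No

W (work) has dimensions [L^2 M T^-2].
F (force) has dimensions [L M T^-2].
d (distance) has dimensions [L].

Left side: [L^2 M T^-2]
Right side: [M T^-2]

The two sides have different dimensions, so the equation is NOT dimensionally consistent.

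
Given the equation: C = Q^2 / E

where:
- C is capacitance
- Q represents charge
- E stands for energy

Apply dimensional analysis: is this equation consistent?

Yes

C (capacitance) has dimensions [I^2 L^-2 M^-1 T^4].
Q (charge) has dimensions [I T].
E (energy) has dimensions [L^2 M T^-2].

Left side: [I^2 L^-2 M^-1 T^4]
Right side: [I^2 L^-2 M^-1 T^4]

Both sides have the same dimensions, so the equation is dimensionally consistent.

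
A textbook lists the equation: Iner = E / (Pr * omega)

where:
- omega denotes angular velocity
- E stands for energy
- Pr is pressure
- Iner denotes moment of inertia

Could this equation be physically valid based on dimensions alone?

No

omega (angular velocity) has dimensions [T^-1].
E (energy) has dimensions [L^2 M T^-2].
Pr (pressure) has dimensions [L^-1 M T^-2].
Iner (moment of inertia) has dimensions [L^2 M].

Left side: [L^2 M]
Right side: [L^3 T]

The two sides have different dimensions, so the equation is NOT dimensionally consistent.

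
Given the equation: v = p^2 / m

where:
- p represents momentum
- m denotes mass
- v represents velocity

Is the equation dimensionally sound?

No

p (momentum) has dimensions [L M T^-1].
m (mass) has dimensions [M].
v (velocity) has dimensions [L T^-1].

Left side: [L T^-1]
Right side: [L^2 M T^-2]

The two sides have different dimensions, so the equation is NOT dimensionally consistent.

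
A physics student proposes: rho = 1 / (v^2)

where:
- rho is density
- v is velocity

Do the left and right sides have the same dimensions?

No

rho (density) has dimensions [L^-3 M].
v (velocity) has dimensions [L T^-1].

Left side: [L^-3 M]
Right side: [L^-2 T^2]

The two sides have different dimensions, so the equation is NOT dimensionally consistent.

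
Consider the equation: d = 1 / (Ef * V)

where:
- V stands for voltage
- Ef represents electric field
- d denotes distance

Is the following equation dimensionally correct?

No

V (voltage) has dimensions [I^-1 L^2 M T^-3].
Ef (electric field) has dimensions [I^-1 L M T^-3].
d (distance) has dimensions [L].

Left side: [L]
Right side: [I^2 L^-3 M^-2 T^6]

The two sides have different dimensions, so the equation is NOT dimensionally consistent.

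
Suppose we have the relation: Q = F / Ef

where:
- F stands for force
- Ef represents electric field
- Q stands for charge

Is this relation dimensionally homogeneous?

Yes

F (force) has dimensions [L M T^-2].
Ef (electric field) has dimensions [I^-1 L M T^-3].
Q (charge) has dimensions [I T].

Left side: [I T]
Right side: [I T]

Both sides have the same dimensions, so the equation is dimensionally consistent.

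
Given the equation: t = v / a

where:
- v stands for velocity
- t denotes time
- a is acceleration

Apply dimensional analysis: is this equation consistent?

Yes

v (velocity) has dimensions [L T^-1].
t (time) has dimensions [T].
a (acceleration) has dimensions [L T^-2].

Left side: [T]
Right side: [T]

Both sides have the same dimensions, so the equation is dimensionally consistent.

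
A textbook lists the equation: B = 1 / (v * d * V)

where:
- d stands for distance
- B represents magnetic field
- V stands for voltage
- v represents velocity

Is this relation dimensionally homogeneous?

No

d (distance) has dimensions [L].
B (magnetic field) has dimensions [I^-1 M T^-2].
V (voltage) has dimensions [I^-1 L^2 M T^-3].
v (velocity) has dimensions [L T^-1].

Left side: [I^-1 M T^-2]
Right side: [I L^-4 M^-1 T^4]

The two sides have different dimensions, so the equation is NOT dimensionally consistent.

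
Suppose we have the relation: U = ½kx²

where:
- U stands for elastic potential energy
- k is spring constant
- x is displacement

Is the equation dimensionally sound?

Yes

U (elastic potential energy) has dimensions [L^2 M T^-2].
k (spring constant) has dimensions [M T^-2].
x (displacement) has dimensions [L].

Left side: [L^2 M T^-2]
Right side: [L^2 M T^-2]

Both sides have the same dimensions, so the equation is dimensionally consistent.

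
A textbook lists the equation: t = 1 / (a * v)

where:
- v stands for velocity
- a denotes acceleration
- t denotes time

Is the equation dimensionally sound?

No

v (velocity) has dimensions [L T^-1].
a (acceleration) has dimensions [L T^-2].
t (time) has dimensions [T].

Left side: [T]
Right side: [L^-2 T^3]

The two sides have different dimensions, so the equation is NOT dimensionally consistent.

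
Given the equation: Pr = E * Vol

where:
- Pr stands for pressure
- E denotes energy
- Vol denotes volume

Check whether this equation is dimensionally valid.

No

Pr (pressure) has dimensions [L^-1 M T^-2].
E (energy) has dimensions [L^2 M T^-2].
Vol (volume) has dimensions [L^3].

Left side: [L^-1 M T^-2]
Right side: [L^5 M T^-2]

The two sides have different dimensions, so the equation is NOT dimensionally consistent.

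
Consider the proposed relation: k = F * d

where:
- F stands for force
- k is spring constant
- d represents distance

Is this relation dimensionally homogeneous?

No

F (force) has dimensions [L M T^-2].
k (spring constant) has dimensions [M T^-2].
d (distance) has dimensions [L].

Left side: [M T^-2]
Right side: [L^2 M T^-2]

The two sides have different dimensions, so the equation is NOT dimensionally consistent.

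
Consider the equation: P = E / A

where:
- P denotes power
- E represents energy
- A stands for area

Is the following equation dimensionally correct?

No

P (power) has dimensions [L^2 M T^-3].
E (energy) has dimensions [L^2 M T^-2].
A (area) has dimensions [L^2].

Left side: [L^2 M T^-3]
Right side: [M T^-2]

The two sides have different dimensions, so the equation is NOT dimensionally consistent.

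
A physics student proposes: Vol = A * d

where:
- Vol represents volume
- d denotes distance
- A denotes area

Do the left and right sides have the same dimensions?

Yes

Vol (volume) has dimensions [L^3].
d (distance) has dimensions [L].
A (area) has dimensions [L^2].

Left side: [L^3]
Right side: [L^3]

Both sides have the same dimensions, so the equation is dimensionally consistent.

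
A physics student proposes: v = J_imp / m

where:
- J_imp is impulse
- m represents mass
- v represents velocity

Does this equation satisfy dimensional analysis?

Yes

J_imp (impulse) has dimensions [L M T^-1].
m (mass) has dimensions [M].
v (velocity) has dimensions [L T^-1].

Left side: [L T^-1]
Right side: [L T^-1]

Both sides have the same dimensions, so the equation is dimensionally consistent.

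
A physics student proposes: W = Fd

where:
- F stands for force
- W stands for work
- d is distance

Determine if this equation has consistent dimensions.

Yes

F (force) has dimensions [L M T^-2].
W (work) has dimensions [L^2 M T^-2].
d (distance) has dimensions [L].

Left side: [L^2 M T^-2]
Right side: [L^2 M T^-2]

Both sides have the same dimensions, so the equation is dimensionally consistent.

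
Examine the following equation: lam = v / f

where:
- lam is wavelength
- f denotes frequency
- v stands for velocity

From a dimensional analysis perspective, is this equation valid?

Yes

lam (wavelength) has dimensions [L].
f (frequency) has dimensions [T^-1].
v (velocity) has dimensions [L T^-1].

Left side: [L]
Right side: [L]

Both sides have the same dimensions, so the equation is dimensionally consistent.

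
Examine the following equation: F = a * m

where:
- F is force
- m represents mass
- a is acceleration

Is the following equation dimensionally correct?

Yes

F (force) has dimensions [L M T^-2].
m (mass) has dimensions [M].
a (acceleration) has dimensions [L T^-2].

Left side: [L M T^-2]
Right side: [L M T^-2]

Both sides have the same dimensions, so the equation is dimensionally consistent.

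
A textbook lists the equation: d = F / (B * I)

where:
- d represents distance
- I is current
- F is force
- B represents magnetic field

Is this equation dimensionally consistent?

Yes

d (distance) has dimensions [L].
I (current) has dimensions [I].
F (force) has dimensions [L M T^-2].
B (magnetic field) has dimensions [I^-1 M T^-2].

Left side: [L]
Right side: [L]

Both sides have the same dimensions, so the equation is dimensionally consistent.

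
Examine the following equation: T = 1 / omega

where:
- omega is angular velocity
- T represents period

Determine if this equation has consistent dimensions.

Yes

omega (angular velocity) has dimensions [T^-1].
T (period) has dimensions [T].

Left side: [T]
Right side: [T]

Both sides have the same dimensions, so the equation is dimensionally consistent.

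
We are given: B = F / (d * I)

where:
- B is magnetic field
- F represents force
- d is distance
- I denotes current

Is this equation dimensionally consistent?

Yes

B (magnetic field) has dimensions [I^-1 M T^-2].
F (force) has dimensions [L M T^-2].
d (distance) has dimensions [L].
I (current) has dimensions [I].

Left side: [I^-1 M T^-2]
Right side: [I^-1 M T^-2]

Both sides have the same dimensions, so the equation is dimensionally consistent.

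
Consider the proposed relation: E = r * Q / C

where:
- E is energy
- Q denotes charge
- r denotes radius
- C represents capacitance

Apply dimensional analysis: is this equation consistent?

No

E (energy) has dimensions [L^2 M T^-2].
Q (charge) has dimensions [I T].
r (radius) has dimensions [L].
C (capacitance) has dimensions [I^2 L^-2 M^-1 T^4].

Left side: [L^2 M T^-2]
Right side: [I^-1 L^3 M T^-3]

The two sides have different dimensions, so the equation is NOT dimensionally consistent.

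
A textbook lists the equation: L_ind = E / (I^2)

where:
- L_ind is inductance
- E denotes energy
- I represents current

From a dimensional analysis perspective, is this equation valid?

Yes

L_ind (inductance) has dimensions [I^-2 L^2 M T^-2].
E (energy) has dimensions [L^2 M T^-2].
I (current) has dimensions [I].

Left side: [I^-2 L^2 M T^-2]
Right side: [I^-2 L^2 M T^-2]

Both sides have the same dimensions, so the equation is dimensionally consistent.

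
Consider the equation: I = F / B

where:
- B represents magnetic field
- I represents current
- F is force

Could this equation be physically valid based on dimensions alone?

No

B (magnetic field) has dimensions [I^-1 M T^-2].
I (current) has dimensions [I].
F (force) has dimensions [L M T^-2].

Left side: [I]
Right side: [I L]

The two sides have different dimensions, so the equation is NOT dimensionally consistent.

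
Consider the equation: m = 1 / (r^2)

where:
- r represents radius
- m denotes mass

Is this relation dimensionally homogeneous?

No

r (radius) has dimensions [L].
m (mass) has dimensions [M].

Left side: [M]
Right side: [L^-2]

The two sides have different dimensions, so the equation is NOT dimensionally consistent.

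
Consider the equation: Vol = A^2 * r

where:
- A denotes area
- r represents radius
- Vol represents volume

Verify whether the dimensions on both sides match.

No

A (area) has dimensions [L^2].
r (radius) has dimensions [L].
Vol (volume) has dimensions [L^3].

Left side: [L^3]
Right side: [L^5]

The two sides have different dimensions, so the equation is NOT dimensionally consistent.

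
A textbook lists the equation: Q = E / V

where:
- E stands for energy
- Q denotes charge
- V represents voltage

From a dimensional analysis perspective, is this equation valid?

Yes

E (energy) has dimensions [L^2 M T^-2].
Q (charge) has dimensions [I T].
V (voltage) has dimensions [I^-1 L^2 M T^-3].

Left side: [I T]
Right side: [I T]

Both sides have the same dimensions, so the equation is dimensionally consistent.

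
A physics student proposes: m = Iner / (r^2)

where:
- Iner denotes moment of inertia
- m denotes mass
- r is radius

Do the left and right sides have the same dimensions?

Yes

Iner (moment of inertia) has dimensions [L^2 M].
m (mass) has dimensions [M].
r (radius) has dimensions [L].

Left side: [M]
Right side: [M]

Both sides have the same dimensions, so the equation is dimensionally consistent.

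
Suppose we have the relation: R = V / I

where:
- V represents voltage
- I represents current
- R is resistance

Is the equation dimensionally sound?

Yes

V (voltage) has dimensions [I^-1 L^2 M T^-3].
I (current) has dimensions [I].
R (resistance) has dimensions [I^-2 L^2 M T^-3].

Left side: [I^-2 L^2 M T^-3]
Right side: [I^-2 L^2 M T^-3]

Both sides have the same dimensions, so the equation is dimensionally consistent.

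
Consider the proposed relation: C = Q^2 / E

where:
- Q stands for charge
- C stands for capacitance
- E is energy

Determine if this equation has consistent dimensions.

Yes

Q (charge) has dimensions [I T].
C (capacitance) has dimensions [I^2 L^-2 M^-1 T^4].
E (energy) has dimensions [L^2 M T^-2].

Left side: [I^2 L^-2 M^-1 T^4]
Right side: [I^2 L^-2 M^-1 T^4]

Both sides have the same dimensions, so the equation is dimensionally consistent.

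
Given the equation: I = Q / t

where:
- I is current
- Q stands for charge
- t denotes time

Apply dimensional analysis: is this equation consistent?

Yes

I (current) has dimensions [I].
Q (charge) has dimensions [I T].
t (time) has dimensions [T].

Left side: [I]
Right side: [I]

Both sides have the same dimensions, so the equation is dimensionally consistent.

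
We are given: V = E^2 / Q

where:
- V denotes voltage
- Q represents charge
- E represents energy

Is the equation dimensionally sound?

No

V (voltage) has dimensions [I^-1 L^2 M T^-3].
Q (charge) has dimensions [I T].
E (energy) has dimensions [L^2 M T^-2].

Left side: [I^-1 L^2 M T^-3]
Right side: [I^-1 L^4 M^2 T^-5]

The two sides have different dimensions, so the equation is NOT dimensionally consistent.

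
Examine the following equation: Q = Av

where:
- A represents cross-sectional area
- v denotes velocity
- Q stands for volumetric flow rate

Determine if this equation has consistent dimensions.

Yes

A (cross-sectional area) has dimensions [L^2].
v (velocity) has dimensions [L T^-1].
Q (volumetric flow rate) has dimensions [L^3 T^-1].

Left side: [L^3 T^-1]
Right side: [L^3 T^-1]

Both sides have the same dimensions, so the equation is dimensionally consistent.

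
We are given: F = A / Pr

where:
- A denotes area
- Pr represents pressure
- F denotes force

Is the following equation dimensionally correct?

No

A (area) has dimensions [L^2].
Pr (pressure) has dimensions [L^-1 M T^-2].
F (force) has dimensions [L M T^-2].

Left side: [L M T^-2]
Right side: [L^3 M^-1 T^2]

The two sides have different dimensions, so the equation is NOT dimensionally consistent.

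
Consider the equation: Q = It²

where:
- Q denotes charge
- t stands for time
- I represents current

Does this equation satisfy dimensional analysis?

No

Q (charge) has dimensions [I T].
t (time) has dimensions [T].
I (current) has dimensions [I].

Left side: [I T]
Right side: [I T^2]

The two sides have different dimensions, so the equation is NOT dimensionally consistent.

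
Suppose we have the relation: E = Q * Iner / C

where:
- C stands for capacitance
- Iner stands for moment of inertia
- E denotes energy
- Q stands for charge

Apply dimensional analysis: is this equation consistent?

No

C (capacitance) has dimensions [I^2 L^-2 M^-1 T^4].
Iner (moment of inertia) has dimensions [L^2 M].
E (energy) has dimensions [L^2 M T^-2].
Q (charge) has dimensions [I T].

Left side: [L^2 M T^-2]
Right side: [I^-1 L^4 M^2 T^-3]

The two sides have different dimensions, so the equation is NOT dimensionally consistent.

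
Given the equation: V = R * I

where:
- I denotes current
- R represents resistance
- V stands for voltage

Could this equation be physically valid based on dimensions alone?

Yes

I (current) has dimensions [I].
R (resistance) has dimensions [I^-2 L^2 M T^-3].
V (voltage) has dimensions [I^-1 L^2 M T^-3].

Left side: [I^-1 L^2 M T^-3]
Right side: [I^-1 L^2 M T^-3]

Both sides have the same dimensions, so the equation is dimensionally consistent.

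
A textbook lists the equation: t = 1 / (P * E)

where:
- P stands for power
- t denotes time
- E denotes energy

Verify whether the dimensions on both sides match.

No

P (power) has dimensions [L^2 M T^-3].
t (time) has dimensions [T].
E (energy) has dimensions [L^2 M T^-2].

Left side: [T]
Right side: [L^-4 M^-2 T^5]

The two sides have different dimensions, so the equation is NOT dimensionally consistent.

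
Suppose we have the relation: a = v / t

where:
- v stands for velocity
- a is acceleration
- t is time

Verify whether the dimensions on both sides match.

Yes

v (velocity) has dimensions [L T^-1].
a (acceleration) has dimensions [L T^-2].
t (time) has dimensions [T].

Left side: [L T^-2]
Right side: [L T^-2]

Both sides have the same dimensions, so the equation is dimensionally consistent.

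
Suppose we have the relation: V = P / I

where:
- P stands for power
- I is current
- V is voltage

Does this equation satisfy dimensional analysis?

Yes

P (power) has dimensions [L^2 M T^-3].
I (current) has dimensions [I].
V (voltage) has dimensions [I^-1 L^2 M T^-3].

Left side: [I^-1 L^2 M T^-3]
Right side: [I^-1 L^2 M T^-3]

Both sides have the same dimensions, so the equation is dimensionally consistent.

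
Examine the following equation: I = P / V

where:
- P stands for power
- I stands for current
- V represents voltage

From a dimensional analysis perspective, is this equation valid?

Yes

P (power) has dimensions [L^2 M T^-3].
I (current) has dimensions [I].
V (voltage) has dimensions [I^-1 L^2 M T^-3].

Left side: [I]
Right side: [I]

Both sides have the same dimensions, so the equation is dimensionally consistent.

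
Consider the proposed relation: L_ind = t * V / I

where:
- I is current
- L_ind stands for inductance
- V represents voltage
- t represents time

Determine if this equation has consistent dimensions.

Yes

I (current) has dimensions [I].
L_ind (inductance) has dimensions [I^-2 L^2 M T^-2].
V (voltage) has dimensions [I^-1 L^2 M T^-3].
t (time) has dimensions [T].

Left side: [I^-2 L^2 M T^-2]
Right side: [I^-2 L^2 M T^-2]

Both sides have the same dimensions, so the equation is dimensionally consistent.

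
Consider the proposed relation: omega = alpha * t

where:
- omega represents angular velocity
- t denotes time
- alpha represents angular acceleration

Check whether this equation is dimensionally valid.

Yes

omega (angular velocity) has dimensions [T^-1].
t (time) has dimensions [T].
alpha (angular acceleration) has dimensions [T^-2].

Left side: [T^-1]
Right side: [T^-1]

Both sides have the same dimensions, so the equation is dimensionally consistent.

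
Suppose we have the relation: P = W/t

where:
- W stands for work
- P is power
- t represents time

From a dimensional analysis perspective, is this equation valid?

Yes

W (work) has dimensions [L^2 M T^-2].
P (power) has dimensions [L^2 M T^-3].
t (time) has dimensions [T].

Left side: [L^2 M T^-3]
Right side: [L^2 M T^-3]

Both sides have the same dimensions, so the equation is dimensionally consistent.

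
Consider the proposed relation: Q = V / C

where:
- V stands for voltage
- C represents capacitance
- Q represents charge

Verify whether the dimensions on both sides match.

No

V (voltage) has dimensions [I^-1 L^2 M T^-3].
C (capacitance) has dimensions [I^2 L^-2 M^-1 T^4].
Q (charge) has dimensions [I T].

Left side: [I T]
Right side: [I^-3 L^4 M^2 T^-7]

The two sides have different dimensions, so the equation is NOT dimensionally consistent.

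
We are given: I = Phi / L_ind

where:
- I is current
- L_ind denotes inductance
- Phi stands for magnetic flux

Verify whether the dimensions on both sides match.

Yes

I (current) has dimensions [I].
L_ind (inductance) has dimensions [I^-2 L^2 M T^-2].
Phi (magnetic flux) has dimensions [I^-1 L^2 M T^-2].

Left side: [I]
Right side: [I]

Both sides have the same dimensions, so the equation is dimensionally consistent.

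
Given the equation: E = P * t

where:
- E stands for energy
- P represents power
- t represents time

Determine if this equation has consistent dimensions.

Yes

E (energy) has dimensions [L^2 M T^-2].
P (power) has dimensions [L^2 M T^-3].
t (time) has dimensions [T].

Left side: [L^2 M T^-2]
Right side: [L^2 M T^-2]

Both sides have the same dimensions, so the equation is dimensionally consistent.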